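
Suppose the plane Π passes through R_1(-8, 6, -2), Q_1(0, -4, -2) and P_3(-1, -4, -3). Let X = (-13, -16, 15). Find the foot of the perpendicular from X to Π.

R_1Q_1 = (8, -10, 0), R_1P_3 = (7, -10, -1); a normal to Π is R_1Q_1 × R_1P_3 = (10, 8, -10).
Using R_1: Π has equation 10x + 8y - 10z = -12.
Foot = X − λn with λ = (n·X − d)/|n|² = (-408 − (-12))/264 = -3/2.
Foot = (-13, -16, 15) − (-3/2)·(10, 8, -10) = (2, -4, 0).

(2, -4, 0)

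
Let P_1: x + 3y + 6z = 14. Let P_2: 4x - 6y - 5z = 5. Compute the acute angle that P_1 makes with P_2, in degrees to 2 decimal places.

42.33

cos θ = |n₁·n₂| / (|n₁||n₂|) = |-44| / (√46 · √77).
θ = arccos(0.73931) ≈ 42.33°.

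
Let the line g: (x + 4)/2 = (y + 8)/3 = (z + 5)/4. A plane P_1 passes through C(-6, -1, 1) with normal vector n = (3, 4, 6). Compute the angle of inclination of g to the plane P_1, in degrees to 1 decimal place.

87.0

g has direction (2, 3, 4) through (-4, -8, -5).
P_1: n·r = n·C gives 3x + 4y + 6z = -16.
sin θ = |n·v| / (|n||v|) = |42| / (√61 · √29) = 0.99859.
θ ≈ 87.0°.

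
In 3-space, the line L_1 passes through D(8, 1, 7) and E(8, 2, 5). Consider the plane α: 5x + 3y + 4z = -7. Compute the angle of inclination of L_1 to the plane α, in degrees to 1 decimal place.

18.4

A direction vector for L_1 is E − D = (0, 1, -2).
sin θ = |n·v| / (|n||v|) = |-5| / (√50 · √5) = 0.31623.
θ ≈ 18.4°.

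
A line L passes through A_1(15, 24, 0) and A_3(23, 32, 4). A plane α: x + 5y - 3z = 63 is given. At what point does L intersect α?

A direction vector for L is A_3 − A_1 = (8, 8, 4).
Substitute r = (15, 24, 0) + t(8, 8, 4) into the plane: 135 + 36t = 63, so t = -2.
Intersection: (15, 24, 0) + (-2)·(8, 8, 4) = (-1, 8, -8).

(-1, 8, -8)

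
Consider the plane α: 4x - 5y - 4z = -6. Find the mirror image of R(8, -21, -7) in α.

(-16, 9, 17)

λ = (n·R − d)/|n|² = (165 − (-6))/57 = 3.
Reflection = R − 2λn = (8, -21, -7) − 6·(4, -5, -4) = (-16, 9, 17).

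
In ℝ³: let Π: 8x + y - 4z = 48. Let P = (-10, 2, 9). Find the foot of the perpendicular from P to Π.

(6, 4, 1)

Foot = P − λn with λ = (n·P − d)/|n|² = (-114 − 48)/81 = -2.
Foot = (-10, 2, 9) − (-2)·(8, 1, -4) = (6, 4, 1).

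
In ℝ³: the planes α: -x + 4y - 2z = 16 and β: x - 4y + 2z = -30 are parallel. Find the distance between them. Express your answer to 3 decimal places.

Rescale β by 1/(-1): -x + 4y - 2z = 30. Then distance = |16 − 30| / √21 ≈ 3.055.

3.055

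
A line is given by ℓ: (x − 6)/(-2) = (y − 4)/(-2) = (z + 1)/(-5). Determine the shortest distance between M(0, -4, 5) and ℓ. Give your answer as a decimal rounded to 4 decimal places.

ℓ has direction (-2, -2, -5) through (6, 4, -1).
Taking (6, 4, -1) on ℓ with direction v = (-2, -2, -5): w = M − (6, 4, -1) = (-6, -8, 6), and w × v = (52, -42, -4).
Distance = |w × v| / |v| = √4484 / √33 ≈ 11.6567.

11.6567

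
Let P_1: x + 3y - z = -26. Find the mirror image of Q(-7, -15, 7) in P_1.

(-1, 3, 1)

λ = (n·Q − d)/|n|² = (-59 − (-26))/11 = -3.
Reflection = Q − 2λn = (-7, -15, 7) − (-6)·(1, 3, -1) = (-1, 3, 1).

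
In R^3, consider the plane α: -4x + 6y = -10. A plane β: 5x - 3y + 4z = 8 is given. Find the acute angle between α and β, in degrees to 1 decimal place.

cos θ = |n₁·n₂| / (|n₁||n₂|) = |-38| / (√52 · √50).
θ = arccos(0.74524) ≈ 41.8°.

41.8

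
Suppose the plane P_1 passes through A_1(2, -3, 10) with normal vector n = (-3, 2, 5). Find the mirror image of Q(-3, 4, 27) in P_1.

(15, -8, -3)

P_1: n·r = n·A_1 gives -3x + 2y + 5z = 38.
λ = (n·Q − d)/|n|² = (152 − 38)/38 = 3.
Reflection = Q − 2λn = (-3, 4, 27) − 6·(-3, 2, 5) = (15, -8, -3).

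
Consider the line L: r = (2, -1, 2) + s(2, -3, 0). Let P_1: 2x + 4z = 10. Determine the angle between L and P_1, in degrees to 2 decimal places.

14.36

sin θ = |n·v| / (|n||v|) = |4| / (√20 · √13) = 0.24807.
θ ≈ 14.36°.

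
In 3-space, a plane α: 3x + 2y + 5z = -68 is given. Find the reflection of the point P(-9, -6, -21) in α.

(3, 2, -1)

λ = (n·P − d)/|n|² = (-144 − (-68))/38 = -2.
Reflection = P − 2λn = (-9, -6, -21) − (-4)·(3, 2, 5) = (3, 2, -1).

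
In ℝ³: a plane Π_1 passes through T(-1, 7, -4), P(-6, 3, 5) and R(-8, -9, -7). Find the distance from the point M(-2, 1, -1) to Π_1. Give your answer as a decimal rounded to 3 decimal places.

TP = (-5, -4, 9), TR = (-7, -16, -3); a normal to Π_1 is TP × TR = (156, -78, 52).
Using T: Π_1 has equation 156x - 78y + 52z = -910.
n·M − d = (156)·(-2) + (-78)·(1) + (52)·(-1) − (-910) = 468; |n| = √33124.
Distance = |468| / √33124 = 468/√33124 ≈ 2.571.

2.571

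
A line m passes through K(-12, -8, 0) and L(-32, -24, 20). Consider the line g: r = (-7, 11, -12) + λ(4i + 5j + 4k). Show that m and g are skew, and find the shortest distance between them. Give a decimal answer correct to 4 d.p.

11.4344

A direction vector for m is L − K = (-20, -16, 20).
Common perpendicular direction n = (-20, -16, 20) × (4, 5, 4) = (-164, 160, -36).
With w = (-7, 11, -12) − (-12, -8, 0) = (5, 19, -12), w · n = 2652.
Since n ≠ 0 the lines are not parallel, and w · n = 2652 ≠ 0 so they do not intersect; hence they are skew.
Distance = |w · n| / |n| = |2652| / √53792 ≈ 11.4344.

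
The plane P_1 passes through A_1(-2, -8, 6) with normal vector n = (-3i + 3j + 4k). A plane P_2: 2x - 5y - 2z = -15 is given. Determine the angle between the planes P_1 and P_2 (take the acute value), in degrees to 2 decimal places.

30.03

P_1: n·r = n·A_1 gives -3x + 3y + 4z = 6.
cos θ = |n₁·n₂| / (|n₁||n₂|) = |-29| / (√34 · √33).
θ = arccos(0.86577) ≈ 30.03°.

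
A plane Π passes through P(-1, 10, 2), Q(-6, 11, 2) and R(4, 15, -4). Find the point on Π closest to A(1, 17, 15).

PQ = (-5, 1, 0), PR = (5, 5, -6); a normal to Π is PQ × PR = (-6, -30, -30).
Using P: Π has equation -6x - 30y - 30z = -354.
Foot = A − λn with λ = (n·A − d)/|n|² = (-966 − (-354))/1836 = -1/3.
Foot = (1, 17, 15) − (-1/3)·(-6, -30, -30) = (-1, 7, 5).

(-1, 7, 5)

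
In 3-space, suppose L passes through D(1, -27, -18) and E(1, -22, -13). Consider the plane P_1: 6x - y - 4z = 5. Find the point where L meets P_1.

(1, -7, 2)

A direction vector for L is E − D = (0, 5, 5).
Substitute r = (1, -27, -18) + t(0, 5, 5) into the plane: 105 + (-25)t = 5, so t = 4.
Intersection: (1, -27, -18) + 4·(0, 5, 5) = (1, -7, 2).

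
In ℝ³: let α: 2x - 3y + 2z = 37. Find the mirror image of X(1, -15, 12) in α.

λ = (n·X − d)/|n|² = (71 − 37)/17 = 2.
Reflection = X − 2λn = (1, -15, 12) − 4·(2, -3, 2) = (-7, -3, 4).

(-7, -3, 4)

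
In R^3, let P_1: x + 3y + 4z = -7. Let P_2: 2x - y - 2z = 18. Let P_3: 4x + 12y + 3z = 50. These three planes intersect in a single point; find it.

(5, 4, -6)

Solving the 3×3 linear system x + 3y + 4z = -7, 2x - y - 2z = 18, 4x + 12y + 3z = 50 (e.g. by elimination or Cramer's rule, determinant = 91) gives (5, 4, -6).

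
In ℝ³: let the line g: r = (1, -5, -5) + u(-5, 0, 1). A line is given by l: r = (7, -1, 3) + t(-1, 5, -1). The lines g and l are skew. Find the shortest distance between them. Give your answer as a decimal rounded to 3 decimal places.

Common perpendicular direction n = (-5, 0, 1) × (-1, 5, -1) = (-5, -6, -25).
With w = (7, -1, 3) − (1, -5, -5) = (6, 4, 8), w · n = -254.
Distance = |w · n| / |n| = |-254| / √686 ≈ 9.698.

9.698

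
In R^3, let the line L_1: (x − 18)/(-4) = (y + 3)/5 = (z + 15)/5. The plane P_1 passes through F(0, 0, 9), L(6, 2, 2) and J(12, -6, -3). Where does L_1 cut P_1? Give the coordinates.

(6, 12, 0)

L_1 has direction (-4, 5, 5) through (18, -3, -15).
FL = (6, 2, -7), FJ = (12, -6, -12); a normal to P_1 is FL × FJ = (-66, -12, -60).
Using F: P_1 has equation -66x - 12y - 60z = -540.
Substitute r = (18, -3, -15) + t(-4, 5, 5) into the plane: -252 + (-96)t = -540, so t = 3.
Intersection: (18, -3, -15) + 3·(-4, 5, 5) = (6, 12, 0).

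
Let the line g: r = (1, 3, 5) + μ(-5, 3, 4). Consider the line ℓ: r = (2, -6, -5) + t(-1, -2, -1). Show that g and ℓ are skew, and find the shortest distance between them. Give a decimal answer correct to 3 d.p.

2.653

Common perpendicular direction n = (-5, 3, 4) × (-1, -2, -1) = (5, -9, 13).
With w = (2, -6, -5) − (1, 3, 5) = (1, -9, -10), w · n = -44.
Since n ≠ 0 the lines are not parallel, and w · n = -44 ≠ 0 so they do not intersect; hence they are skew.
Distance = |w · n| / |n| = |-44| / √275 ≈ 2.653.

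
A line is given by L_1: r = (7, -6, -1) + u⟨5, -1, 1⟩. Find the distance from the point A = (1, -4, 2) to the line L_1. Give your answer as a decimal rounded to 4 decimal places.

4.2251

Taking (7, -6, -1) on L_1 with direction v = (5, -1, 1): w = A − (7, -6, -1) = (-6, 2, 3), and w × v = (5, 21, -4).
Distance = |w × v| / |v| = √482 / √27 ≈ 4.2251.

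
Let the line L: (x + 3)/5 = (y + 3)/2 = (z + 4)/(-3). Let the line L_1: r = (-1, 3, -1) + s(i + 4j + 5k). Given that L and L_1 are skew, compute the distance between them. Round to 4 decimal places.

L has direction (5, 2, -3) through (-3, -3, -4).
Common perpendicular direction n = (5, 2, -3) × (1, 4, 5) = (22, -28, 18).
With w = (-1, 3, -1) − (-3, -3, -4) = (2, 6, 3), w · n = -70.
Distance = |w · n| / |n| = |-70| / √1592 ≈ 1.7544.

1.7544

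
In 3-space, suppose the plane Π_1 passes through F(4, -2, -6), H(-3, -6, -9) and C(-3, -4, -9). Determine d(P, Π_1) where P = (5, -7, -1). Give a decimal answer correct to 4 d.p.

4.2018

FH = (-7, -4, -3), FC = (-7, -2, -3); a normal to Π_1 is FH × FC = (6, 0, -14).
Using F: Π_1 has equation 6x - 14z = 108.
n·P − d = (6)·(5) + (0)·(-7) + (-14)·(-1) − 108 = -64; |n| = √232.
Distance = |-64| / √232 = 64/√232 ≈ 4.2018.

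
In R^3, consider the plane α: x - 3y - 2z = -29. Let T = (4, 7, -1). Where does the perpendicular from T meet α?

Foot = T − λn with λ = (n·T − d)/|n|² = (-15 − (-29))/14 = 1.
Foot = (4, 7, -1) − 1·(1, -3, -2) = (3, 10, 1).

(3, 10, 1)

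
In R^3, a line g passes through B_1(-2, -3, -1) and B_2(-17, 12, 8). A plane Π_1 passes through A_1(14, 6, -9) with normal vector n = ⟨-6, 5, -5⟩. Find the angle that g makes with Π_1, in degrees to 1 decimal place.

A direction vector for g is B_2 − B_1 = (-15, 15, 9).
Π_1: n·r = n·A_1 gives -6x + 5y - 5z = -9.
sin θ = |n·v| / (|n||v|) = |120| / (√86 · √531) = 0.56155.
θ ≈ 34.2°.

34.2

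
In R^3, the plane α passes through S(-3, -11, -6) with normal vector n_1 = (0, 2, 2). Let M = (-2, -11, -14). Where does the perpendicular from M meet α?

(-2, -7, -10)

α: n_1·r = n_1·S gives 2y + 2z = -34.
Foot = M − λn with λ = (n·M − d)/|n|² = (-50 − (-34))/8 = -2.
Foot = (-2, -11, -14) − (-2)·(0, 2, 2) = (-2, -7, -10).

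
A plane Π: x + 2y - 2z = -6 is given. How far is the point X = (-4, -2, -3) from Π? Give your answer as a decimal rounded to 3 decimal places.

1.333

n·X − d = (1)·(-4) + (2)·(-2) + (-2)·(-3) − (-6) = 4; |n| = √9.
Distance = |4| / √9 = 4/√9 ≈ 1.333.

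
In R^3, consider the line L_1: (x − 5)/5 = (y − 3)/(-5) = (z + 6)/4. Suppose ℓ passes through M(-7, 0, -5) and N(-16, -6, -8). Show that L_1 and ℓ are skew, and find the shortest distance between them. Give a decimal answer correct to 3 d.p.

L_1 has direction (5, -5, 4) through (5, 3, -6).
A direction vector for ℓ is N − M = (-9, -6, -3).
Common perpendicular direction n = (5, -5, 4) × (-9, -6, -3) = (39, -21, -75).
With w = (-7, 0, -5) − (5, 3, -6) = (-12, -3, 1), w · n = -480.
Since n ≠ 0 the lines are not parallel, and w · n = -480 ≠ 0 so they do not intersect; hence they are skew.
Distance = |w · n| / |n| = |-480| / √7587 ≈ 5.511.

5.511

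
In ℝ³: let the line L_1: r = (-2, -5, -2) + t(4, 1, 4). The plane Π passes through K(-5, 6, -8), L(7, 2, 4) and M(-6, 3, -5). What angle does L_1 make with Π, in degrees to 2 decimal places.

KL = (12, -4, 12), KM = (-1, -3, 3); a normal to Π is KL × KM = (24, -48, -40).
Using K: Π has equation 24x - 48y - 40z = -88.
sin θ = |n·v| / (|n||v|) = |-112| / (√4480 · √33) = 0.29129.
θ ≈ 16.94°.

16.94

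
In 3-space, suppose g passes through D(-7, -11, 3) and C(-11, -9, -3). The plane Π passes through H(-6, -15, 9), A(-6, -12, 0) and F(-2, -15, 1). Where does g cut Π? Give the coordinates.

(-9, -10, 0)

A direction vector for g is C − D = (-4, 2, -6).
HA = (0, 3, -9), HF = (4, 0, -8); a normal to Π is HA × HF = (-24, -36, -12).
Using H: Π has equation -24x - 36y - 12z = 576.
Substitute r = (-7, -11, 3) + t(-4, 2, -6) into the plane: 528 + 96t = 576, so t = 1/2.
Intersection: (-7, -11, 3) + (1/2)·(-4, 2, -6) = (-9, -10, 0).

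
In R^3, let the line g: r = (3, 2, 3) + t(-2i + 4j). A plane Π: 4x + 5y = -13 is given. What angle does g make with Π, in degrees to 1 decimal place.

sin θ = |n·v| / (|n||v|) = |12| / (√41 · √20) = 0.41906.
θ ≈ 24.8°.

24.8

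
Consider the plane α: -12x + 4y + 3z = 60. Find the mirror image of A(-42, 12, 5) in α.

λ = (n·A − d)/|n|² = (567 − 60)/169 = 3.
Reflection = A − 2λn = (-42, 12, 5) − 6·(-12, 4, 3) = (30, -12, -13).

(30, -12, -13)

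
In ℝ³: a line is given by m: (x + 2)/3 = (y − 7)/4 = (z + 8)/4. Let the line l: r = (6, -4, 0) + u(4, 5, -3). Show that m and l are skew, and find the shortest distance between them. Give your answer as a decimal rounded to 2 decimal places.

13.27

m has direction (3, 4, 4) through (-2, 7, -8).
Common perpendicular direction n = (3, 4, 4) × (4, 5, -3) = (-32, 25, -1).
With w = (6, -4, 0) − (-2, 7, -8) = (8, -11, 8), w · n = -539.
Since n ≠ 0 the lines are not parallel, and w · n = -539 ≠ 0 so they do not intersect; hence they are skew.
Distance = |w · n| / |n| = |-539| / √1650 ≈ 13.27.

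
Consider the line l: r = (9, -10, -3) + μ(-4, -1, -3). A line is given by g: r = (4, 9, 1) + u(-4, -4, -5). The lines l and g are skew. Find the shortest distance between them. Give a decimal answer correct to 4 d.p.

Common perpendicular direction n = (-4, -1, -3) × (-4, -4, -5) = (-7, -8, 12).
With w = (4, 9, 1) − (9, -10, -3) = (-5, 19, 4), w · n = -69.
Distance = |w · n| / |n| = |-69| / √257 ≈ 4.3041.

4.3041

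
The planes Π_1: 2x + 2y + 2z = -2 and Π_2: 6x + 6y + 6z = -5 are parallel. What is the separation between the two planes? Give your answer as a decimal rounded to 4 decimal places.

Rescale Π_2 by 1/3: 2x + 2y + 2z = -5/3. Then distance = |-2 − (-5/3)| / √12 ≈ 0.0962.

0.0962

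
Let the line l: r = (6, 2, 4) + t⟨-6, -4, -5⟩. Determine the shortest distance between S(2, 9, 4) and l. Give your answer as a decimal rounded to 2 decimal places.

8.05

Taking (6, 2, 4) on l with direction v = (-6, -4, -5): w = S − (6, 2, 4) = (-4, 7, 0), and w × v = (-35, -20, 58).
Distance = |w × v| / |v| = √4989 / √77 ≈ 8.05.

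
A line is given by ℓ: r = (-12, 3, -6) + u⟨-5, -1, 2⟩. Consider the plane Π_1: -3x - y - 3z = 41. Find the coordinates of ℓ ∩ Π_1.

(-7, 4, -8)

Substitute r = (-12, 3, -6) + t(-5, -1, 2) into the plane: 51 + 10t = 41, so t = -1.
Intersection: (-12, 3, -6) + (-1)·(-5, -1, 2) = (-7, 4, -8).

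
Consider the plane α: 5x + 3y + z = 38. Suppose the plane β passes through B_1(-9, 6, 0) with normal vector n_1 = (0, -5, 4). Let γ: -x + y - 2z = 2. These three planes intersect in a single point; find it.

β: n_1·r = n_1·B_1 gives -5y + 4z = -30.
Solving the 3×3 linear system 5x + 3y + z = 38, -5y + 4z = -30, -x + y - 2z = 2 (e.g. by elimination or Cramer's rule, determinant = 13) gives (4, 6, 0).

(4, 6, 0)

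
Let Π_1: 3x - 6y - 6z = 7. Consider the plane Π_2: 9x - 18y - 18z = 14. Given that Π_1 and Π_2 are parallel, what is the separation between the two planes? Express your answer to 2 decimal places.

0.26

Rescale Π_2 by 1/3: 3x - 6y - 6z = 14/3. Then distance = |7 − (14/3)| / √81 ≈ 0.26.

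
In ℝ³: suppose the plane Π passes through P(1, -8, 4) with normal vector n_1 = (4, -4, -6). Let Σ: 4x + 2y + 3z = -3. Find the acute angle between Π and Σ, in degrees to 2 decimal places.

Π: n_1·r = n_1·P gives 4x - 4y - 6z = 12.
cos θ = |n₁·n₂| / (|n₁||n₂|) = |-10| / (√68 · √29).
θ = arccos(0.22519) ≈ 76.99°.

76.99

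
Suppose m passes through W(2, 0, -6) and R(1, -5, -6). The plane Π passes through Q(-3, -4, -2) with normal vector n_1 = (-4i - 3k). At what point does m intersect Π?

A direction vector for m is R − W = (-1, -5, 0).
Π: n_1·r = n_1·Q gives -4x - 3z = 18.
Substitute r = (2, 0, -6) + t(-1, -5, 0) into the plane: 10 + 4t = 18, so t = 2.
Intersection: (2, 0, -6) + 2·(-1, -5, 0) = (0, -10, -6).

(0, -10, -6)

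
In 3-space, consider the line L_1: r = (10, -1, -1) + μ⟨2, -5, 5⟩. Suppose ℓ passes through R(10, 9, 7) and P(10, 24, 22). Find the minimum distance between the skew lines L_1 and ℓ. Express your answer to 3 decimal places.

0.385

A direction vector for ℓ is P − R = (0, 15, 15).
Common perpendicular direction n = (2, -5, 5) × (0, 15, 15) = (-150, -30, 30).
With w = (10, 9, 7) − (10, -1, -1) = (0, 10, 8), w · n = -60.
Distance = |w · n| / |n| = |-60| / √24300 ≈ 0.385.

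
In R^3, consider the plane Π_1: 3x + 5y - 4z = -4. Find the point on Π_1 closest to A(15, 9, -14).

(6, -6, -2)

Foot = A − λn with λ = (n·A − d)/|n|² = (146 − (-4))/50 = 3.
Foot = (15, 9, -14) − 3·(3, 5, -4) = (6, -6, -2).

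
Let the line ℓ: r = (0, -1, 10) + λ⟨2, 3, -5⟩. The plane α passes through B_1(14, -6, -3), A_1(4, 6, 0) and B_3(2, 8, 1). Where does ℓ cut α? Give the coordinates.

(6, 8, -5)

B_1A_1 = (-10, 12, 3), B_1B_3 = (-12, 14, 4); a normal to α is B_1A_1 × B_1B_3 = (6, 4, 4).
Using B_1: α has equation 6x + 4y + 4z = 48.
Substitute r = (0, -1, 10) + t(2, 3, -5) into the plane: 36 + 4t = 48, so t = 3.
Intersection: (0, -1, 10) + 3·(2, 3, -5) = (6, 8, -5).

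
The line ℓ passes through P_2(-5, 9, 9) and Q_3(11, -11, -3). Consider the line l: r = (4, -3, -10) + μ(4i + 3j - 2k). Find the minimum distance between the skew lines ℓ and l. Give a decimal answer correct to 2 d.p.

10.39

A direction vector for ℓ is Q_3 − P_2 = (16, -20, -12).
Common perpendicular direction n = (16, -20, -12) × (4, 3, -2) = (76, -16, 128).
With w = (4, -3, -10) − (-5, 9, 9) = (9, -12, -19), w · n = -1556.
Distance = |w · n| / |n| = |-1556| / √22416 ≈ 10.39.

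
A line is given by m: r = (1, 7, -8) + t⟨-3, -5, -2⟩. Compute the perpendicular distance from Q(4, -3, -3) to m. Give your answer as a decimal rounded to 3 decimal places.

Taking (1, 7, -8) on m with direction v = (-3, -5, -2): w = Q − (1, 7, -8) = (3, -10, 5), and w × v = (45, -9, -45).
Distance = |w × v| / |v| = √4131 / √38 ≈ 10.426.

10.426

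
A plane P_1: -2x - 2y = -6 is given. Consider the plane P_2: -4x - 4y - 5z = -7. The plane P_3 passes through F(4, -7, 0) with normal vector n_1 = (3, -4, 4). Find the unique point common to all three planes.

P_3: n_1·r = n_1·F gives 3x - 4y + 4z = 40.
Solving the 3×3 linear system -2x - 2y = -6, -4x - 4y - 5z = -7, 3x - 4y + 4z = 40 (e.g. by elimination or Cramer's rule, determinant = 70) gives (8, -5, -1).

(8, -5, -1)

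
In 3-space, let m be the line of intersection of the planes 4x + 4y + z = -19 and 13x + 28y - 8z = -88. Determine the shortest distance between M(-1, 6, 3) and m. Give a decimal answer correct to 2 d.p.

Direction of m: (4, 4, 1) × (13, 28, -8) = (-60, 45, 60).
A point on m: solving the two plane equations with x = -8 gives (-8, 2, 5).
Taking (-8, 2, 5) on m with direction v = (-60, 45, 60): w = M − (-8, 2, 5) = (7, 4, -2), and w × v = (330, -300, 555).
Distance = |w × v| / |v| = √506925 / √9225 ≈ 7.41.

7.41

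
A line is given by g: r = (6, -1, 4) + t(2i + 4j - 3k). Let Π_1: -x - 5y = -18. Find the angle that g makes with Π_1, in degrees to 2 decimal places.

53.24

sin θ = |n·v| / (|n||v|) = |-22| / (√26 · √29) = 0.80119.
θ ≈ 53.24°.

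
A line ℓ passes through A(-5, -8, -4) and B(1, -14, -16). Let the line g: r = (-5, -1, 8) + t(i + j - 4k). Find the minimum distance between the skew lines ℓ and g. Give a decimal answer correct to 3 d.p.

5.729

A direction vector for ℓ is B − A = (6, -6, -12).
Common perpendicular direction n = (6, -6, -12) × (1, 1, -4) = (36, 12, 12).
With w = (-5, -1, 8) − (-5, -8, -4) = (0, 7, 12), w · n = 228.
Distance = |w · n| / |n| = |228| / √1584 ≈ 5.729.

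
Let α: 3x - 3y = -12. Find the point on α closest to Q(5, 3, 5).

(2, 6, 5)

Foot = Q − λn with λ = (n·Q − d)/|n|² = (6 − (-12))/18 = 1.
Foot = (5, 3, 5) − 1·(3, -3, 0) = (2, 6, 5).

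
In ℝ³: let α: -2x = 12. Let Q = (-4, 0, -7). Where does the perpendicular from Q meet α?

(-6, 0, -7)

Foot = Q − λn with λ = (n·Q − d)/|n|² = (8 − 12)/4 = -1.
Foot = (-4, 0, -7) − (-1)·(-2, 0, 0) = (-6, 0, -7).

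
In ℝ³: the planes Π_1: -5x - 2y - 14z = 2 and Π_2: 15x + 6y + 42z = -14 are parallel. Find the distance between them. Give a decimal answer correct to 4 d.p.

0.1778

Rescale Π_2 by 1/(-3): -5x - 2y - 14z = 14/3. Then distance = |2 − (14/3)| / √225 ≈ 0.1778.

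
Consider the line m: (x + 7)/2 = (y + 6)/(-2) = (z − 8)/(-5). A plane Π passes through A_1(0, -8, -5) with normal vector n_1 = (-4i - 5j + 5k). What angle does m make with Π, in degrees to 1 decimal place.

29.5

m has direction (2, -2, -5) through (-7, -6, 8).
Π: n_1·r = n_1·A_1 gives -4x - 5y + 5z = 15.
sin θ = |n·v| / (|n||v|) = |-23| / (√66 · √33) = 0.49283.
θ ≈ 29.5°.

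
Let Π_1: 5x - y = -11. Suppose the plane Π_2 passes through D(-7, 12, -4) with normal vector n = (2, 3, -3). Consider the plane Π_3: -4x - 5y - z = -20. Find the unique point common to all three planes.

Π_2: n·r = n·D gives 2x + 3y - 3z = 34.
Solving the 3×3 linear system 5x - y = -11, 2x + 3y - 3z = 34, -4x - 5y - z = -20 (e.g. by elimination or Cramer's rule, determinant = -104) gives (-1, 6, -6).

(-1, 6, -6)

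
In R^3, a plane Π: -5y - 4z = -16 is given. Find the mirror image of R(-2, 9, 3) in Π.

(-2, -1, -5)

λ = (n·R − d)/|n|² = (-57 − (-16))/41 = -1.
Reflection = R − 2λn = (-2, 9, 3) − (-2)·(0, -5, -4) = (-2, -1, -5).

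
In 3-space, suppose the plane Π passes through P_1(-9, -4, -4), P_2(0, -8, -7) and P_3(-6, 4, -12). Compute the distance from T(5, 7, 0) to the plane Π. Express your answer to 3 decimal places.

P_1P_2 = (9, -4, -3), P_1P_3 = (3, 8, -8); a normal to Π is P_1P_2 × P_1P_3 = (56, 63, 84).
Using P_1: Π has equation 56x + 63y + 84z = -1092.
n·T − d = (56)·(5) + (63)·(7) + (84)·(0) − (-1092) = 1813; |n| = √14161.
Distance = |1813| / √14161 = 1813/√14161 ≈ 15.235.

15.235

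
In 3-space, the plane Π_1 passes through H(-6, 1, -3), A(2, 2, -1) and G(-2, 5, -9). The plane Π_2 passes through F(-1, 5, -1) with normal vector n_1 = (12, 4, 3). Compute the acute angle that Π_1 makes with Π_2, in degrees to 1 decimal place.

HA = (8, 1, 2), HG = (4, 4, -6); a normal to Π_1 is HA × HG = (-14, 56, 28).
Using H: Π_1 has equation -14x + 56y + 28z = 56.
Π_2: n_1·r = n_1·F gives 12x + 4y + 3z = 5.
cos θ = |n₁·n₂| / (|n₁||n₂|) = |140| / (√4116 · √169).
θ = arccos(0.16786) ≈ 80.3°.

80.3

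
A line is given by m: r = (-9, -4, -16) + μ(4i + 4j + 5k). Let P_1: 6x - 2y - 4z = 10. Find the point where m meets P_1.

(-1, 4, -6)

Substitute r = (-9, -4, -16) + t(4, 4, 5) into the plane: 18 + (-4)t = 10, so t = 2.
Intersection: (-9, -4, -16) + 2·(4, 4, 5) = (-1, 4, -6).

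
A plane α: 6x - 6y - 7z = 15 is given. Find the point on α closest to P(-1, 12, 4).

(5, 6, -3)

Foot = P − λn with λ = (n·P − d)/|n|² = (-106 − 15)/121 = -1.
Foot = (-1, 12, 4) − (-1)·(6, -6, -7) = (5, 6, -3).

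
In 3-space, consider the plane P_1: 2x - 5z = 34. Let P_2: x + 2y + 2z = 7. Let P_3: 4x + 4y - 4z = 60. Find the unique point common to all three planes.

(7, 4, -4)

Solving the 3×3 linear system 2x - 5z = 34, x + 2y + 2z = 7, 4x + 4y - 4z = 60 (e.g. by elimination or Cramer's rule, determinant = -12) gives (7, 4, -4).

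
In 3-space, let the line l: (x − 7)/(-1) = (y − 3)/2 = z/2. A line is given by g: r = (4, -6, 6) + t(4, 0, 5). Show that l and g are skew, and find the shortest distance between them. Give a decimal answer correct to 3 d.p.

10.686

l has direction (-1, 2, 2) through (7, 3, 0).
Common perpendicular direction n = (-1, 2, 2) × (4, 0, 5) = (10, 13, -8).
With w = (4, -6, 6) − (7, 3, 0) = (-3, -9, 6), w · n = -195.
Since n ≠ 0 the lines are not parallel, and w · n = -195 ≠ 0 so they do not intersect; hence they are skew.
Distance = |w · n| / |n| = |-195| / √333 ≈ 10.686.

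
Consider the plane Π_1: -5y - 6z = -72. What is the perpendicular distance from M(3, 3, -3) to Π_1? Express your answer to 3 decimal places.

n·M − d = (0)·(3) + (-5)·(3) + (-6)·(-3) − (-72) = 75; |n| = √61.
Distance = |75| / √61 = 75/√61 ≈ 9.603.

9.603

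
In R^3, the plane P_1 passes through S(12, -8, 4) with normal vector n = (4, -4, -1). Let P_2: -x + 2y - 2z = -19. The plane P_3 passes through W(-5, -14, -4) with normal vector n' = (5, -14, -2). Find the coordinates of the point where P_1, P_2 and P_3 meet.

(9, -9, -4)

P_1: n·r = n·S gives 4x - 4y - z = 76.
P_3: n'·r = n'·W gives 5x - 14y - 2z = 179.
Solving the 3×3 linear system 4x - 4y - z = 76, -x + 2y - 2z = -19, 5x - 14y - 2z = 179 (e.g. by elimination or Cramer's rule, determinant = -84) gives (9, -9, -4).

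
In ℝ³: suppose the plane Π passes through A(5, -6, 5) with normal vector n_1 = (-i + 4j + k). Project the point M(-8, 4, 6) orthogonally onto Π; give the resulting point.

(-5, -8, 3)

Π: n_1·r = n_1·A gives -x + 4y + z = -24.
Foot = M − λn with λ = (n·M − d)/|n|² = (30 − (-24))/18 = 3.
Foot = (-8, 4, 6) − 3·(-1, 4, 1) = (-5, -8, 3).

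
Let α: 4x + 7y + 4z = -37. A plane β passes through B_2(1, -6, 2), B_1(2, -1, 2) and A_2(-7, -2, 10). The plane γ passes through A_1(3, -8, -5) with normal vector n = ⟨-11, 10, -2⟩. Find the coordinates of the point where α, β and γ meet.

(3, -7, 0)

B_2B_1 = (1, 5, 0), B_2A_2 = (-8, 4, 8); a normal to β is B_2B_1 × B_2A_2 = (40, -8, 44).
Using B_2: β has equation 40x - 8y + 44z = 176.
γ: n·r = n·A_1 gives -11x + 10y - 2z = -103.
Solving the 3×3 linear system 4x + 7y + 4z = -37, 40x - 8y + 44z = 176, -11x + 10y - 2z = -103 (e.g. by elimination or Cramer's rule, determinant = -3276) gives (3, -7, 0).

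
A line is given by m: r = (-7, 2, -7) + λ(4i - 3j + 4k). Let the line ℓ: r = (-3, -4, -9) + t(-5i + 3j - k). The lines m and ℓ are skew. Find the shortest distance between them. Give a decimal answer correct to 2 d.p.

Common perpendicular direction n = (4, -3, 4) × (-5, 3, -1) = (-9, -16, -3).
With w = (-3, -4, -9) − (-7, 2, -7) = (4, -6, -2), w · n = 66.
Distance = |w · n| / |n| = |66| / √346 ≈ 3.55.

3.55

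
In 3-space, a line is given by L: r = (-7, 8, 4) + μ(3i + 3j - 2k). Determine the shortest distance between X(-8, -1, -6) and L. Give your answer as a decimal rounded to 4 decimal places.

13.3212

Taking (-7, 8, 4) on L with direction v = (3, 3, -2): w = X − (-7, 8, 4) = (-1, -9, -10), and w × v = (48, -32, 24).
Distance = |w × v| / |v| = √3904 / √22 ≈ 13.3212.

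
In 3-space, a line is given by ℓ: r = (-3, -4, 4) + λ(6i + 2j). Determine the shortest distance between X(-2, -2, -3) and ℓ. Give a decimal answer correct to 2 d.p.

7.18

Taking (-3, -4, 4) on ℓ with direction v = (6, 2, 0): w = X − (-3, -4, 4) = (1, 2, -7), and w × v = (14, -42, -10).
Distance = |w × v| / |v| = √2060 / √40 ≈ 7.18.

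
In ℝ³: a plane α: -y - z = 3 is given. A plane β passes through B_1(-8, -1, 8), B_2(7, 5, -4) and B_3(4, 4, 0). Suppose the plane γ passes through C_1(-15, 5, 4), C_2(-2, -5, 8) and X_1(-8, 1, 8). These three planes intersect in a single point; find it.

(-10, -3, 0)

B_1B_2 = (15, 6, -12), B_1B_3 = (12, 5, -8); a normal to β is B_1B_2 × B_1B_3 = (12, -24, 3).
Using B_1: β has equation 12x - 24y + 3z = -48.
C_1C_2 = (13, -10, 4), C_1X_1 = (7, -4, 4); a normal to γ is C_1C_2 × C_1X_1 = (-24, -24, 18).
Using C_1: γ has equation -24x - 24y + 18z = 312.
Solving the 3×3 linear system -y - z = 3, 12x - 24y + 3z = -48, -24x - 24y + 18z = 312 (e.g. by elimination or Cramer's rule, determinant = 1152) gives (-10, -3, 0).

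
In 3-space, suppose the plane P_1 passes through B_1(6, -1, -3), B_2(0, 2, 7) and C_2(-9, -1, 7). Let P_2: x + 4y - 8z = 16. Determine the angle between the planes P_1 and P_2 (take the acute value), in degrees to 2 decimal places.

B_1B_2 = (-6, 3, 10), B_1C_2 = (-15, 0, 10); a normal to P_1 is B_1B_2 × B_1C_2 = (30, -90, 45).
Using B_1: P_1 has equation 30x - 90y + 45z = 135.
cos θ = |n₁·n₂| / (|n₁||n₂|) = |-690| / (√11025 · √81).
θ = arccos(0.73016) ≈ 43.10°.

43.10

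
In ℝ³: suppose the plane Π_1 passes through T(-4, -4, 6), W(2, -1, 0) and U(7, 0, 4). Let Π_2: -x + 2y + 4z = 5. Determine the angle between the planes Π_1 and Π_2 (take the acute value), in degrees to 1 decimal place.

TW = (6, 3, -6), TU = (11, 4, -2); a normal to Π_1 is TW × TU = (18, -54, -9).
Using T: Π_1 has equation 18x - 54y - 9z = 90.
cos θ = |n₁·n₂| / (|n₁||n₂|) = |-162| / (√3321 · √21).
θ = arccos(0.61344) ≈ 52.2°.

52.2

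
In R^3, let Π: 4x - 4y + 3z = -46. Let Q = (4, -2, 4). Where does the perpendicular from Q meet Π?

(-4, 6, -2)

Foot = Q − λn with λ = (n·Q − d)/|n|² = (36 − (-46))/41 = 2.
Foot = (4, -2, 4) − 2·(4, -4, 3) = (-4, 6, -2).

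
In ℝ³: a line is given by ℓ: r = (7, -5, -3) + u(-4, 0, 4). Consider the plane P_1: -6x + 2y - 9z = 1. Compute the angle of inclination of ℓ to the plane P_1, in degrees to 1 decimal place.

sin θ = |n·v| / (|n||v|) = |-12| / (√121 · √32) = 0.19285.
θ ≈ 11.1°.

11.1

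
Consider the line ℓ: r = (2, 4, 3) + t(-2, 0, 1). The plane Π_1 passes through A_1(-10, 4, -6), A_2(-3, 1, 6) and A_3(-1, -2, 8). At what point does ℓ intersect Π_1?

(-4, 4, 6)

A_1A_2 = (7, -3, 12), A_1A_3 = (9, -6, 14); a normal to Π_1 is A_1A_2 × A_1A_3 = (30, 10, -15).
Using A_1: Π_1 has equation 30x + 10y - 15z = -170.
Substitute r = (2, 4, 3) + t(-2, 0, 1) into the plane: 55 + (-75)t = -170, so t = 3.
Intersection: (2, 4, 3) + 3·(-2, 0, 1) = (-4, 4, 6).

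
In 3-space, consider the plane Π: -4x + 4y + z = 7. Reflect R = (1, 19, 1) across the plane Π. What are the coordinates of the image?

(17, 3, -3)

λ = (n·R − d)/|n|² = (73 − 7)/33 = 2.
Reflection = R − 2λn = (1, 19, 1) − 4·(-4, 4, 1) = (17, 3, -3).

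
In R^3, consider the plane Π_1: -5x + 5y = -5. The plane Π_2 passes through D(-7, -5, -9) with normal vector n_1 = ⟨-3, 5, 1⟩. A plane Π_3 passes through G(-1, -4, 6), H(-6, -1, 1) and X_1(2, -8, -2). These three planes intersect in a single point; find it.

(-3, -4, -2)

Π_2: n_1·r = n_1·D gives -3x + 5y + z = -13.
GH = (-5, 3, -5), GX_1 = (3, -4, -8); a normal to Π_3 is GH × GX_1 = (-44, -55, 11).
Using G: Π_3 has equation -44x - 55y + 11z = 330.
Solving the 3×3 linear system -5x + 5y = -5, -3x + 5y + z = -13, -44x - 55y + 11z = 330 (e.g. by elimination or Cramer's rule, determinant = -605) gives (-3, -4, -2).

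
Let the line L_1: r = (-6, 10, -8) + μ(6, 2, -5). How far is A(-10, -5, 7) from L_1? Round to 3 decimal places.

Taking (-6, 10, -8) on L_1 with direction v = (6, 2, -5): w = A − (-6, 10, -8) = (-4, -15, 15), and w × v = (45, 70, 82).
Distance = |w × v| / |v| = √13649 / √65 ≈ 14.491.

14.491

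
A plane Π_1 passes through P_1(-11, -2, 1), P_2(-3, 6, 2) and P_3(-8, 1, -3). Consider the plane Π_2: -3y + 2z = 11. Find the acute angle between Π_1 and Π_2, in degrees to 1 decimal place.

P_1P_2 = (8, 8, 1), P_1P_3 = (3, 3, -4); a normal to Π_1 is P_1P_2 × P_1P_3 = (-35, 35, 0).
Using P_1: Π_1 has equation -35x + 35y = 315.
cos θ = |n₁·n₂| / (|n₁||n₂|) = |-105| / (√2450 · √13).
θ = arccos(0.58835) ≈ 54.0°.

54.0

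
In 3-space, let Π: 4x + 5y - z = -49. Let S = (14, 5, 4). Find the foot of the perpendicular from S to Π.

Foot = S − λn with λ = (n·S − d)/|n|² = (77 − (-49))/42 = 3.
Foot = (14, 5, 4) − 3·(4, 5, -1) = (2, -10, 7).

(2, -10, 7)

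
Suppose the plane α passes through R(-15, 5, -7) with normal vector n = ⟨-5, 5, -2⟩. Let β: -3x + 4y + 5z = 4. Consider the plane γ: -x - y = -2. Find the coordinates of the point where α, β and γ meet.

α: n·r = n·R gives -5x + 5y - 2z = 114.
Solving the 3×3 linear system -5x + 5y - 2z = 114, -3x + 4y + 5z = 4, -x - y = -2 (e.g. by elimination or Cramer's rule, determinant = -64) gives (-8, 10, -12).

(-8, 10, -12)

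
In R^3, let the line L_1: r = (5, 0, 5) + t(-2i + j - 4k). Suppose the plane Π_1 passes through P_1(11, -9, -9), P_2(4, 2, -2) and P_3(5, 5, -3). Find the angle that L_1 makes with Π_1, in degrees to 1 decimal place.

P_1P_2 = (-7, 11, 7), P_1P_3 = (-6, 14, 6); a normal to Π_1 is P_1P_2 × P_1P_3 = (-32, 0, -32).
Using P_1: Π_1 has equation -32x - 32z = -64.
sin θ = |n·v| / (|n||v|) = |192| / (√2048 · √21) = 0.92582.
θ ≈ 67.8°.

67.8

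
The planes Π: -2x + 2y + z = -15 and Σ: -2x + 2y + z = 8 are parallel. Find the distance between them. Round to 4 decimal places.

Same normal n = (-2, 2, 1) with |n| = √9; distance = |-15 − 8| / |n| = 23/√9 ≈ 7.6667.

7.6667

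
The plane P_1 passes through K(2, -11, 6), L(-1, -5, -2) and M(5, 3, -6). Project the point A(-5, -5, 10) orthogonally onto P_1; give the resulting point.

(-1, -11, 4)

KL = (-3, 6, -8), KM = (3, 14, -12); a normal to P_1 is KL × KM = (40, -60, -60).
Using K: P_1 has equation 40x - 60y - 60z = 380.
Foot = A − λn with λ = (n·A − d)/|n|² = (-500 − 380)/8800 = -1/10.
Foot = (-5, -5, 10) − (-1/10)·(40, -60, -60) = (-1, -11, 4).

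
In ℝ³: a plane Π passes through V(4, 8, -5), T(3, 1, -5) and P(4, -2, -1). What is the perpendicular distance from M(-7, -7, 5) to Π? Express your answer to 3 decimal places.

11.600

VT = (-1, -7, 0), VP = (0, -10, 4); a normal to Π is VT × VP = (-28, 4, 10).
Using V: Π has equation -28x + 4y + 10z = -130.
n·M − d = (-28)·(-7) + (4)·(-7) + (10)·(5) − (-130) = 348; |n| = √900.
Distance = |348| / √900 = 348/√900 ≈ 11.600.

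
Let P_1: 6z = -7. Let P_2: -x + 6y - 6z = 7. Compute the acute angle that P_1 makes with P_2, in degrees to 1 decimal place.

45.4

cos θ = |n₁·n₂| / (|n₁||n₂|) = |-36| / (√36 · √73).
θ = arccos(0.70225) ≈ 45.4°.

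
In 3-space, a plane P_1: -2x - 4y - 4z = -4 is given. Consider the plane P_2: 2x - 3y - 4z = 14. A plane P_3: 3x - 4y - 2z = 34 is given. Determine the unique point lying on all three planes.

(6, -6, 4)

Solving the 3×3 linear system -2x - 4y - 4z = -4, 2x - 3y - 4z = 14, 3x - 4y - 2z = 34 (e.g. by elimination or Cramer's rule, determinant = 48) gives (6, -6, 4).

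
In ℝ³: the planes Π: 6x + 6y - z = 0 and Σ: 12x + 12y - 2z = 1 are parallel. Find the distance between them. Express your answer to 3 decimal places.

0.059

Rescale Σ by 1/2: 6x + 6y - z = 1/2. Then distance = |0 − (1/2)| / √73 ≈ 0.059.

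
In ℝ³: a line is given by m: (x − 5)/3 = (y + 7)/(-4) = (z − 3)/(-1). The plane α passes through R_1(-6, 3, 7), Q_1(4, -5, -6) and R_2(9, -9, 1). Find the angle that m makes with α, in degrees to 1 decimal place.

14.2

m has direction (3, -4, -1) through (5, -7, 3).
R_1Q_1 = (10, -8, -13), R_1R_2 = (15, -12, -6); a normal to α is R_1Q_1 × R_1R_2 = (-108, -135, 0).
Using R_1: α has equation -108x - 135y = 243.
sin θ = |n·v| / (|n||v|) = |216| / (√29889 · √26) = 0.24503.
θ ≈ 14.2°.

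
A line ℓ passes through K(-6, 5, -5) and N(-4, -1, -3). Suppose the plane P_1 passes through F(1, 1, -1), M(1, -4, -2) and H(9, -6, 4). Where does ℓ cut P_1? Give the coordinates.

(-7, 8, -6)

A direction vector for ℓ is N − K = (2, -6, 2).
FM = (0, -5, -1), FH = (8, -7, 5); a normal to P_1 is FM × FH = (-32, -8, 40).
Using F: P_1 has equation -32x - 8y + 40z = -80.
Substitute r = (-6, 5, -5) + t(2, -6, 2) into the plane: -48 + 64t = -80, so t = -1/2.
Intersection: (-6, 5, -5) + (-1/2)·(2, -6, 2) = (-7, 8, -6).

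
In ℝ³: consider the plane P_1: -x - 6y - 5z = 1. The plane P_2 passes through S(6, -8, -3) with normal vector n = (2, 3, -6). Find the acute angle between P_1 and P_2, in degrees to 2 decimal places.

P_2: n·r = n·S gives 2x + 3y - 6z = 6.
cos θ = |n₁·n₂| / (|n₁||n₂|) = |10| / (√62 · √49).
θ = arccos(0.18143) ≈ 79.55°.

79.55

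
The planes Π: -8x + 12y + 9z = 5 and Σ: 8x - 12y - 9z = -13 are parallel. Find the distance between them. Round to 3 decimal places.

0.471

Rescale Σ by 1/(-1): -8x + 12y + 9z = 13. Then distance = |5 − 13| / √289 ≈ 0.471.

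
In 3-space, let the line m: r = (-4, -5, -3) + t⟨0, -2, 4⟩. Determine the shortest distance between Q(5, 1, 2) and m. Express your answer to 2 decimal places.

Taking (-4, -5, -3) on m with direction v = (0, -2, 4): w = Q − (-4, -5, -3) = (9, 6, 5), and w × v = (34, -36, -18).
Distance = |w × v| / |v| = √2776 / √20 ≈ 11.78.

11.78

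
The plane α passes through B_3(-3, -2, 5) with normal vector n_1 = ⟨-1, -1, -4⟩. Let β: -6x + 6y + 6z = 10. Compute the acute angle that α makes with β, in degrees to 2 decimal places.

α: n_1·r = n_1·B_3 gives -x - y - 4z = -15.
cos θ = |n₁·n₂| / (|n₁||n₂|) = |-24| / (√18 · √108).
θ = arccos(0.54433) ≈ 57.02°.

57.02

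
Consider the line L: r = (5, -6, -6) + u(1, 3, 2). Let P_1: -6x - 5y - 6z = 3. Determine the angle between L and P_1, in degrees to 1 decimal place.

63.6

sin θ = |n·v| / (|n||v|) = |-33| / (√97 · √14) = 0.89550.
θ ≈ 63.6°.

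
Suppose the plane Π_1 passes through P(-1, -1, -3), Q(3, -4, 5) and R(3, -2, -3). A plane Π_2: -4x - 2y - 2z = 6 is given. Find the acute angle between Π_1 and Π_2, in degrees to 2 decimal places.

47.66

PQ = (4, -3, 8), PR = (4, -1, 0); a normal to Π_1 is PQ × PR = (8, 32, 8).
Using P: Π_1 has equation 8x + 32y + 8z = -64.
cos θ = |n₁·n₂| / (|n₁||n₂|) = |-112| / (√1152 · √24).
θ = arccos(0.67358) ≈ 47.66°.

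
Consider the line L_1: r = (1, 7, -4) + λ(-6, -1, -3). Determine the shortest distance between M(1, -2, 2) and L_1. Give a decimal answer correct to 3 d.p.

10.735

Taking (1, 7, -4) on L_1 with direction v = (-6, -1, -3): w = M − (1, 7, -4) = (0, -9, 6), and w × v = (33, -36, -54).
Distance = |w × v| / |v| = √5301 / √46 ≈ 10.735.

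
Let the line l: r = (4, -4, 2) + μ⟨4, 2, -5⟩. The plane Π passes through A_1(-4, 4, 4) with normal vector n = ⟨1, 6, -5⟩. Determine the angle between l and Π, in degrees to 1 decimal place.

50.9

Π: n·r = n·A_1 gives x + 6y - 5z = 0.
sin θ = |n·v| / (|n||v|) = |41| / (√62 · √45) = 0.77621.
θ ≈ 50.9°.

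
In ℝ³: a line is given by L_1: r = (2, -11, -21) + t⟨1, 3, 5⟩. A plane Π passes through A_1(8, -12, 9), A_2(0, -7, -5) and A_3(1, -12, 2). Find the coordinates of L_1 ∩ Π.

A_1A_2 = (-8, 5, -14), A_1A_3 = (-7, 0, -7); a normal to Π is A_1A_2 × A_1A_3 = (-35, 42, 35).
Using A_1: Π has equation -35x + 42y + 35z = -469.
Substitute r = (2, -11, -21) + t(1, 3, 5) into the plane: -1267 + 266t = -469, so t = 3.
Intersection: (2, -11, -21) + 3·(1, 3, 5) = (5, -2, -6).

(5, -2, -6)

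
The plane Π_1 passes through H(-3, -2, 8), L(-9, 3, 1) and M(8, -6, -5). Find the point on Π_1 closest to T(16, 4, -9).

HL = (-6, 5, -7), HM = (11, -4, -13); a normal to Π_1 is HL × HM = (-93, -155, -31).
Using H: Π_1 has equation -93x - 155y - 31z = 341.
Foot = T − λn with λ = (n·T − d)/|n|² = (-1829 − 341)/33635 = -2/31.
Foot = (16, 4, -9) − (-2/31)·(-93, -155, -31) = (10, -6, -11).

(10, -6, -11)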